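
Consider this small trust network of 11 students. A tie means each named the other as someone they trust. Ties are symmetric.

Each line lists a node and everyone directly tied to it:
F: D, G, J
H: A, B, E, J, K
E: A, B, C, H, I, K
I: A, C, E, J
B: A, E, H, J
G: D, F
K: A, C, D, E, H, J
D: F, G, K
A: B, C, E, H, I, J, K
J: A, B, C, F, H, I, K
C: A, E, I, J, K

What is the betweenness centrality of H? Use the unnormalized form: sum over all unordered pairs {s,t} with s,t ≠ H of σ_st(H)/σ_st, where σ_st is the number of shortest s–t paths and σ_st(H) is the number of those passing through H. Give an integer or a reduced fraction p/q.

319/420

Pairs whose geodesics pass through H — D–B: 1/5; F–E: 1/7; B–K: 1/4; E–J: 1/6.
All other pairs contribute 0.
Summing the contributions gives betweenness(H) = 319/420.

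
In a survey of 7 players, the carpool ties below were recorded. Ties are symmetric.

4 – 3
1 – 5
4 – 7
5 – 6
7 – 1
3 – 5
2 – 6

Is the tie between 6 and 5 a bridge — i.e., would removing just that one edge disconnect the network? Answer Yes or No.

Without the 6–5 edge there is no alternate route between 6 and 5, so the network disconnects. It is a bridge.

Yes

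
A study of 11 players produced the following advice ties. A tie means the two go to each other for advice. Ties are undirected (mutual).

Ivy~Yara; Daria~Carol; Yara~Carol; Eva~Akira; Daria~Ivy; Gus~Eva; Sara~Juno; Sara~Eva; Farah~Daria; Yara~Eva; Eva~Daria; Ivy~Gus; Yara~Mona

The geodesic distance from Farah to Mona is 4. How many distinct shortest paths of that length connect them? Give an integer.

3

The shortest distance is 4. The length-4 paths are: Farah–Daria–Carol–Yara–Mona; Farah–Daria–Ivy–Yara–Mona; Farah–Daria–Eva–Yara–Mona.
That gives 3 distinct shortest paths.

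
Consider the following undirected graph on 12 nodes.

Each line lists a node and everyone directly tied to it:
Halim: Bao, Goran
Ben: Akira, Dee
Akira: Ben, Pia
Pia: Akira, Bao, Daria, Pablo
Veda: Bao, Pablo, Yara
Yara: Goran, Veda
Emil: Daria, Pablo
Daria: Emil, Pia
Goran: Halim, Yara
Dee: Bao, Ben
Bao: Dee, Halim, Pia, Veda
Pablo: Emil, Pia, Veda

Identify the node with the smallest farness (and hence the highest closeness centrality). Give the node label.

Bao

Farness (sum of distances to all others) for each node — Akira:27, Bao:19, Ben:30, Daria:28, Dee:26, Emil:31, Goran:31, Halim:26, Pablo:23, Pia:20, Veda:22, Yara:29.
The smallest farness is 19, for Bao, so Bao has the highest closeness.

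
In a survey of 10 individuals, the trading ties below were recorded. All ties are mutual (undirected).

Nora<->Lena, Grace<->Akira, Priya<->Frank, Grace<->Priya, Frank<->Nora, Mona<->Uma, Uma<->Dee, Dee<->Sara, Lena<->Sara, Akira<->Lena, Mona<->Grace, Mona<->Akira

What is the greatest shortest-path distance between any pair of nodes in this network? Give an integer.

Eccentricity of each node (its greatest distance to any other): Akira:3, Dee:4, Frank:4, Grace:3, Lena:3, Mona:3, Nora:4, Priya:4, Sara:4, Uma:4.
The maximum eccentricity is 4, realized for instance by the pair Priya–Dee via Priya – Grace – Mona – Uma – Dee. So the diameter is 4.

4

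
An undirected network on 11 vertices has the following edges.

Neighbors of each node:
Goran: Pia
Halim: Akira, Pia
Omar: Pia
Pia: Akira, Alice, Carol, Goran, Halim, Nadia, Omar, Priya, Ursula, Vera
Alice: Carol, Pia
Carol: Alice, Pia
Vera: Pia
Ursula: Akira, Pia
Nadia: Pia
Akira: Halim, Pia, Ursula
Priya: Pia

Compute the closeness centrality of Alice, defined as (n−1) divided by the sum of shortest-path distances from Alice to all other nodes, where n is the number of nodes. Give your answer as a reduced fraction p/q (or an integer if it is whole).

Distances from Alice: Akira:2, Carol:1, Goran:2, Halim:2, Nadia:2, Omar:2, Pia:1, Priya:2, Ursula:2, Vera:2. Sum = 18.
n = 11, so closeness = 10/18 = 5/9.

5/9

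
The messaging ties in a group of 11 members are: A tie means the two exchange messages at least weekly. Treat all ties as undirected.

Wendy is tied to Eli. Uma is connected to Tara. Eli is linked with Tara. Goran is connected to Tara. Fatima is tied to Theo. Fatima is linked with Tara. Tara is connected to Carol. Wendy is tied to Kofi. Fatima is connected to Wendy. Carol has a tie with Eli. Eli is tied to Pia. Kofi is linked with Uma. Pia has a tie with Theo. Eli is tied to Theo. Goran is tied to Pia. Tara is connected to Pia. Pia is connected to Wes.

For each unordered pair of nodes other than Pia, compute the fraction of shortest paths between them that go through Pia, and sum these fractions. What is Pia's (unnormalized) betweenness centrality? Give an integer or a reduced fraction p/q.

23/2

Pairs whose geodesics pass through Pia — Goran–Theo: 1; Goran–Wendy: 1/3; Goran–Wes: 1; Goran–Eli: 1/2; Fatima–Wes: 2/2; Kofi–Wes: 2/2; Theo–Tara: 1/3; Theo–Wes: 1; Theo–Uma: 1/3; Tara–Wes: 1; Carol–Wes: 2/2; Wendy–Wes: 1; Wes–Eli: 1; Wes–Uma: 1.
All other pairs contribute 0.
Summing the contributions gives betweenness(Pia) = 23/2.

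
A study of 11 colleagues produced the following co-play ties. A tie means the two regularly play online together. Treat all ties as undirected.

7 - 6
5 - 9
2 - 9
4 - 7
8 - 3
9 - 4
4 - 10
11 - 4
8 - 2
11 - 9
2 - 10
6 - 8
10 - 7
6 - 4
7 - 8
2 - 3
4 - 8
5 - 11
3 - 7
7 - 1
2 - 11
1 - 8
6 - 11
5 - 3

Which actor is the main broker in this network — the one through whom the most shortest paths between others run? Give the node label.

Unnormalized betweenness of each node: 1:0, 2:47/10, 3:4, 4:91/15, 5:1, 6:37/30, 7:187/30, 8:127/20, 9:17/12, 10:7/12, 11:41/12.
8 has the largest value, 127/20, making it the main broker — the node through which the most shortest paths run.

8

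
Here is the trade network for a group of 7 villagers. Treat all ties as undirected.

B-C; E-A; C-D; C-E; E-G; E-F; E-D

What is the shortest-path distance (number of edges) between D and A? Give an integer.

One shortest route is D – E – A, which uses 2 edges, and D and A are not directly tied, so nothing shorter exists. So d(D,A) = 2.

2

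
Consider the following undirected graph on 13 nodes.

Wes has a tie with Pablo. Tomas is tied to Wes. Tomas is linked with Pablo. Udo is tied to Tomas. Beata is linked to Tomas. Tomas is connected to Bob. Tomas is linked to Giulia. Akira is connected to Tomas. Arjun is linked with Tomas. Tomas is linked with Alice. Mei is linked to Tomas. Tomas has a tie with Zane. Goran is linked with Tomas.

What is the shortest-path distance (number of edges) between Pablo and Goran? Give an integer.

One shortest route is Pablo – Tomas – Goran, which uses 2 edges, and Pablo and Goran are not directly tied, so nothing shorter exists. So d(Pablo,Goran) = 2.

2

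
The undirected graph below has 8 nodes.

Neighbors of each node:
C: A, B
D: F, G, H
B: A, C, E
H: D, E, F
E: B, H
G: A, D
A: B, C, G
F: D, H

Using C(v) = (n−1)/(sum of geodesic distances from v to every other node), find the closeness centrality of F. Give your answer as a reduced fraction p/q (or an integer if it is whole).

Distances from F: A:3, B:3, C:4, D:1, E:2, G:2, H:1. Sum = 16.
n = 8, so closeness = 7/16.

7/16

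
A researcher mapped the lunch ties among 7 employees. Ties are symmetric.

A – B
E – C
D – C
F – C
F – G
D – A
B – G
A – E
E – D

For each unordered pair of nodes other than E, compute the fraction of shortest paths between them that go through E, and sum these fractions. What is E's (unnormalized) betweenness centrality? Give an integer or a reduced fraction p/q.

7/6

Pairs whose geodesics pass through E — A–C: 1/2; A–F: 1/3; C–B: 1/3.
All other pairs contribute 0.
Summing the contributions gives betweenness(E) = 7/6.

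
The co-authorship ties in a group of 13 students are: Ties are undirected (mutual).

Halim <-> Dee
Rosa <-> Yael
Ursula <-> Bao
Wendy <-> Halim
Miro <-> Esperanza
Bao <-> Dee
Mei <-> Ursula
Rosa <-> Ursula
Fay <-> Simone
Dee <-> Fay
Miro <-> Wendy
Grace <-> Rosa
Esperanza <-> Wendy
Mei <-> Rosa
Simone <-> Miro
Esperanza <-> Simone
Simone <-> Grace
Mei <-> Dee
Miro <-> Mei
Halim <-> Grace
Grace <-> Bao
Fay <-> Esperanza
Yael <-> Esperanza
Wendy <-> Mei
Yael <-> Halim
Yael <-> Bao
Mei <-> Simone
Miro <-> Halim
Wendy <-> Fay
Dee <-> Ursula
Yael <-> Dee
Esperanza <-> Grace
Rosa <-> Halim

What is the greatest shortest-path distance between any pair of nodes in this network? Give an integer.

3

Eccentricity of each node (its greatest distance to any other): Bao:3, Dee:2, Esperanza:3, Fay:3, Grace:2, Halim:2, Mei:2, Miro:3, Rosa:3, Simone:2, Ursula:3, Wendy:3, Yael:2.
The maximum eccentricity is 3, realized for instance by the pair Wendy–Bao via Wendy – Halim – Dee – Bao. So the diameter is 3.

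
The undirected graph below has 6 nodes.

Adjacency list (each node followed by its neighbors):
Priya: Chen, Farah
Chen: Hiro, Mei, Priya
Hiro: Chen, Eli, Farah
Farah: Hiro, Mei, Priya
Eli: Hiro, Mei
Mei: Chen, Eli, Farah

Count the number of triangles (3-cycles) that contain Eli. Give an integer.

0

Eli's neighbors are Hiro and Mei, but none of them are tied to each other, so no triangle contains Eli.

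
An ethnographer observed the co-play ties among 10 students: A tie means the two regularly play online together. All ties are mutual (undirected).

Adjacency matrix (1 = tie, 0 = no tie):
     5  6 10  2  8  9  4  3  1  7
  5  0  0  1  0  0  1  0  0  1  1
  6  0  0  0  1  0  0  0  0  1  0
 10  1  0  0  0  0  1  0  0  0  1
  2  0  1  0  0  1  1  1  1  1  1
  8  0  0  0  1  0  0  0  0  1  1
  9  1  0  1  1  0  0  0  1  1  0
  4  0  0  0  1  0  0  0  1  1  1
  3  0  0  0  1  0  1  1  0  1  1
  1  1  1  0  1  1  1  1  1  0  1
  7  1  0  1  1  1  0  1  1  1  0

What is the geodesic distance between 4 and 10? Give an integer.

One shortest route is 4 – 7 – 10, which uses 2 edges, and 4 and 10 are not directly tied, so nothing shorter exists. So d(4,10) = 2.

2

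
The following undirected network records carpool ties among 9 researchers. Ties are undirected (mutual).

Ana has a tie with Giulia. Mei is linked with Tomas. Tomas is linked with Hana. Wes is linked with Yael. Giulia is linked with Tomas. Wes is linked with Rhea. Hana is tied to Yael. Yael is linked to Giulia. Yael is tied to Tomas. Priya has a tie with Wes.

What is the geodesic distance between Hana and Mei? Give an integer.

One shortest route is Hana – Tomas – Mei, which uses 2 edges, and Hana and Mei are not directly tied, so nothing shorter exists. So d(Hana,Mei) = 2.

2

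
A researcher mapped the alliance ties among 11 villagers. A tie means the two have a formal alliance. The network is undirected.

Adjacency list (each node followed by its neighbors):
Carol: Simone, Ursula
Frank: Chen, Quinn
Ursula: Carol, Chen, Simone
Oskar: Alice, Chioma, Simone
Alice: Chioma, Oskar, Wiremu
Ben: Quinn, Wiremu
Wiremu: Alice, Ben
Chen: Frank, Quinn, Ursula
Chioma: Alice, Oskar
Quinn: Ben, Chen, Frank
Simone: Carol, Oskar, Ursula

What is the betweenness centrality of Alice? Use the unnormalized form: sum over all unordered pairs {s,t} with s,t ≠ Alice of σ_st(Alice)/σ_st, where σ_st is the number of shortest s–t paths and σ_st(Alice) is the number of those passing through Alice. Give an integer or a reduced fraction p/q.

Pairs whose geodesics pass through Alice — Frank–Chioma: 1/2; Quinn–Chioma: 1; Quinn–Oskar: 1/2; Ben–Chioma: 1; Ben–Oskar: 1; Ben–Simone: 1/2; Wiremu–Chioma: 1; Wiremu–Oskar: 1; Wiremu–Simone: 1; Wiremu–Carol: 1; Wiremu–Ursula: 1/2.
All other pairs contribute 0.
Summing the contributions gives betweenness(Alice) = 9.

9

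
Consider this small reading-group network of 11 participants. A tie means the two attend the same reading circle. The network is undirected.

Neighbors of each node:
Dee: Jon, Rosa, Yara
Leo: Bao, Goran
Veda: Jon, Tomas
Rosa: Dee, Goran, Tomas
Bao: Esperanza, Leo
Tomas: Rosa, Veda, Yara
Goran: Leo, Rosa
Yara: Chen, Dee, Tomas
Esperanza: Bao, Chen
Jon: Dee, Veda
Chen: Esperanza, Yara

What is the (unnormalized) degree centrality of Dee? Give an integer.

Dee is directly tied to Jon, Rosa, and Yara. That is 3 neighbors, so the degree of Dee is 3.

3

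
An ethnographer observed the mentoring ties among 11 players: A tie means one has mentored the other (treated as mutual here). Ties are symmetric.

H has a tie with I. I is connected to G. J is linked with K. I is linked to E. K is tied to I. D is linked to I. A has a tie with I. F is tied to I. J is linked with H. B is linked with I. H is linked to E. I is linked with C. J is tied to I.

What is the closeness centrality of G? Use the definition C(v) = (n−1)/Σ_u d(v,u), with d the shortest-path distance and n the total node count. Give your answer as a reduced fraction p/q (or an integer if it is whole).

Distances from G: A:2, B:2, C:2, D:2, E:2, F:2, H:2, I:1, J:2, K:2. Sum = 19.
n = 11, so closeness = 10/19.

10/19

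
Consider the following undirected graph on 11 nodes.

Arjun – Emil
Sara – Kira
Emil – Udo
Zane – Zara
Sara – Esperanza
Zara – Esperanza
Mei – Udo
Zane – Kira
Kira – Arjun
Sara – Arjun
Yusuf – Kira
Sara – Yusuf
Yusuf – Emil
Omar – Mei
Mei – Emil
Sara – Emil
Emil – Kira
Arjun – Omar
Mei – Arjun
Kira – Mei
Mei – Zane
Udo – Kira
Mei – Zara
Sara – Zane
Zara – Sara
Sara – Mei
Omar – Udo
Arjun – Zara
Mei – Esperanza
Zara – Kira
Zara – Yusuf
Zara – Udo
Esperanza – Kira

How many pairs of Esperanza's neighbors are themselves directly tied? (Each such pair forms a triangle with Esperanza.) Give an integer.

6

Esperanza's neighbors: Kira, Mei, Sara, and Zara.
Neighbor pairs that are themselves tied: Esperanza–Kira–Mei; Esperanza–Kira–Sara; Esperanza–Kira–Zara; Esperanza–Mei–Sara; Esperanza–Mei–Zara; Esperanza–Sara–Zara. Each forms one triangle with Esperanza, for 6 in total.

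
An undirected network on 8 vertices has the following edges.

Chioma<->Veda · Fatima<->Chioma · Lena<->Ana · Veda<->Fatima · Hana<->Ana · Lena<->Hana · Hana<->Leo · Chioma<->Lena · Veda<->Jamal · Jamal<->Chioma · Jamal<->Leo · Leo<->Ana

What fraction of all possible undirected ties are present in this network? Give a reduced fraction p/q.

3/7

There are 12 edges and 8 nodes, so the maximum possible is C(8,2) = 28.
Density = 12/28 = 3/7.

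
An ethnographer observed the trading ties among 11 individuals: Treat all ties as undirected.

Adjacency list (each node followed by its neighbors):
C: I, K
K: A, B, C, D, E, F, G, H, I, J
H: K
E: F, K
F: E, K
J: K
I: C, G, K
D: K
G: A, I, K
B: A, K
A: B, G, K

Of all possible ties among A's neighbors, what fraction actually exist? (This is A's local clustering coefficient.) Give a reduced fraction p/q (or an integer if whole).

A's neighbors: B, G, and K (k = 3).
Possible neighbor pairs: C(3,2) = 3. Edges among them: B–K, G–K → e = 2.
Clustering(A) = 2/3.

2/3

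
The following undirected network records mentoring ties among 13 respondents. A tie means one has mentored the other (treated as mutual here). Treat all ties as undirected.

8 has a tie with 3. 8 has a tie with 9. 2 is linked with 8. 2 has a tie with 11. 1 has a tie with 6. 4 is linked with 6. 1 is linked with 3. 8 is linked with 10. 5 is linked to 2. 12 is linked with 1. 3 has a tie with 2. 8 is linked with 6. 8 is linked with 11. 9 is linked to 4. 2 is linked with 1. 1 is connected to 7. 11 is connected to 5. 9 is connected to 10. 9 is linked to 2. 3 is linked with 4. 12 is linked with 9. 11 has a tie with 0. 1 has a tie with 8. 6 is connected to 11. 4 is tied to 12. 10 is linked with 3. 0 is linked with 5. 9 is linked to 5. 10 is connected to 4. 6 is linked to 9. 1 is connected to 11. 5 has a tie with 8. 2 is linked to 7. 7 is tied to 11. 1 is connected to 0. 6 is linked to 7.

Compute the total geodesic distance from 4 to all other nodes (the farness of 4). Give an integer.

Distances from 4: 0:3, 1:2, 2:2, 3:1, 5:2, 6:1, 7:2, 8:2, 9:1, 10:1, 11:2, 12:1.
Sum = 3 + 2 + 2 + 1 + 2 + 1 + 2 + 2 + 1 + 1 + 2 + 1 = 20.

20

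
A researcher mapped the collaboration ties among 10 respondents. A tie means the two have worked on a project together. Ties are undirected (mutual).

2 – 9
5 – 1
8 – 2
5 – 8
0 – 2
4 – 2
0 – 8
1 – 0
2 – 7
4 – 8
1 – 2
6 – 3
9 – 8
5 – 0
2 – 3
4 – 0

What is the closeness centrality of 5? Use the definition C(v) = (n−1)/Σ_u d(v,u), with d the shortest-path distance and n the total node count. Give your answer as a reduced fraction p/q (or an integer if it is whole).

Distances from 5: 0:1, 1:1, 2:2, 3:3, 4:2, 6:4, 7:3, 8:1, 9:2. Sum = 19.
n = 10, so closeness = 9/19.

9/19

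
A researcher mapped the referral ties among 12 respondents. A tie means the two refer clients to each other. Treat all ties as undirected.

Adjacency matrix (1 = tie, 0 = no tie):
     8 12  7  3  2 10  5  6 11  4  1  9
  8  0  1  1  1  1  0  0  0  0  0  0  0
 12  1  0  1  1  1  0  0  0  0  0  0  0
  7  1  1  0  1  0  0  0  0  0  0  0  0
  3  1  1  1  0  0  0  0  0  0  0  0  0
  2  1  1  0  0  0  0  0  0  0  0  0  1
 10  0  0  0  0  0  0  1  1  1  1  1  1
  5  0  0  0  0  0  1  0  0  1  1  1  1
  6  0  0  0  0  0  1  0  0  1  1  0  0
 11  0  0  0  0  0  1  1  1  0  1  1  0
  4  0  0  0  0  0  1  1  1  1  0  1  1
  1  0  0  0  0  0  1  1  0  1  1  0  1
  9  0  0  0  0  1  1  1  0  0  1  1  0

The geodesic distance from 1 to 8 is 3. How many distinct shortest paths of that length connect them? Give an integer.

The shortest distance is 3, and the only length-3 path is 1–9–2–8. So there is exactly 1 shortest path.

1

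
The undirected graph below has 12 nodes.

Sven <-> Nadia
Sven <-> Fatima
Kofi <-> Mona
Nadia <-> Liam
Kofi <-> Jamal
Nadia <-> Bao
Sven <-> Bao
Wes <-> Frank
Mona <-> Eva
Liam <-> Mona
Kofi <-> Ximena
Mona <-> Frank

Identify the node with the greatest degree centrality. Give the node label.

Mona

Degrees — Bao:2, Eva:1, Fatima:1, Frank:2, Jamal:1, Kofi:3, Liam:2, Mona:4, Nadia:3, Sven:3, Wes:1, Ximena:1.
The maximum is 4, attained only by Mona.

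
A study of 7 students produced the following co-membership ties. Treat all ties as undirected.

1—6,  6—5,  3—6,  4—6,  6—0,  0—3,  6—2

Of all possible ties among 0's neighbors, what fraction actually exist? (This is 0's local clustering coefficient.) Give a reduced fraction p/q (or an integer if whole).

1

0's neighbors: 3 and 6 (k = 2).
Possible neighbor pairs: C(2,2) = 1. Edges among them: 3–6 → e = 1.
Clustering(0) = 1/1.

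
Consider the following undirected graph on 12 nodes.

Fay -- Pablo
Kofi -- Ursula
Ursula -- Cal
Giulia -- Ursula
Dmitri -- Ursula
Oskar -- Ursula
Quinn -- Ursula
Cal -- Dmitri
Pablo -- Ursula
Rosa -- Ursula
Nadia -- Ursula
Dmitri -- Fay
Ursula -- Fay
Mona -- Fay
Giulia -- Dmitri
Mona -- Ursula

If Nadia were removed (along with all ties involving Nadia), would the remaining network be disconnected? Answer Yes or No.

No

Even without Nadia, every remaining node can still reach every other (the residual graph is connected), so Nadia is not a cut vertex.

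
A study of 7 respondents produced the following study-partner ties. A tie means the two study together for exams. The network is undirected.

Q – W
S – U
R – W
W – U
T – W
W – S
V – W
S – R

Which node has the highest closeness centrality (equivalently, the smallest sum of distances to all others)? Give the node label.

W

Farness (sum of distances to all others) for each node — Q:11, R:10, S:9, T:11, U:10, V:11, W:6.
The smallest farness is 6, for W, so W has the highest closeness.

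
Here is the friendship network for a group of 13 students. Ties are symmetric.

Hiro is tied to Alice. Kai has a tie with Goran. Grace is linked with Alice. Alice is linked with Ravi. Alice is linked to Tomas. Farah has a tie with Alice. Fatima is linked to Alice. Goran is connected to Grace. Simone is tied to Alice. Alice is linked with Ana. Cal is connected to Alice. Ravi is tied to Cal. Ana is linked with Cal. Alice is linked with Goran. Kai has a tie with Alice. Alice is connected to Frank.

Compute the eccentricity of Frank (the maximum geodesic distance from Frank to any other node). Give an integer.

Distances from Frank: Alice:1, Ana:2, Cal:2, Farah:2, Fatima:2, Goran:2, Grace:2, Hiro:2, Kai:2, Ravi:2, Simone:2, Tomas:2.
The largest is 2 (to Simone, Tomas, Cal, Fatima, Grace, Goran, Farah, Hiro, Ana, Kai, and Ravi), so the eccentricity of Frank is 2.

2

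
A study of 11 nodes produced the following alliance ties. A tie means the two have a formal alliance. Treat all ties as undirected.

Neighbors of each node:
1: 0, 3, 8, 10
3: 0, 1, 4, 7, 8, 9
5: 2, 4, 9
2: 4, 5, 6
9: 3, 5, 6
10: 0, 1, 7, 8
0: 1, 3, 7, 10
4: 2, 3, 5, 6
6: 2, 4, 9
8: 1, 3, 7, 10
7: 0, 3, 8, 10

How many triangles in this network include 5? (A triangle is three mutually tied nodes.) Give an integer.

1

5's neighbors: 2, 4, and 9.
Neighbor pairs that are themselves tied: 5–2–4. Each forms one triangle with 5, for 1 in total.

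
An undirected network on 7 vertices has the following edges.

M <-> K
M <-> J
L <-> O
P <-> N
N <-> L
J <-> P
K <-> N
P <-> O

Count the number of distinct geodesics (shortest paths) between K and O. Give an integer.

The shortest distance is 3. The length-3 paths are: K–N–P–O; K–N–L–O.
That gives 2 distinct shortest paths.

2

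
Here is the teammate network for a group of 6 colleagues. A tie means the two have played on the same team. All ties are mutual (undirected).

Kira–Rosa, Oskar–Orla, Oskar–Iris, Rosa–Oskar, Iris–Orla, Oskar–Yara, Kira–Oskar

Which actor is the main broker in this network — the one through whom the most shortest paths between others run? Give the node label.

Oskar

Unnormalized betweenness of each node: Iris:0, Kira:0, Orla:0, Oskar:8, Rosa:0, Yara:0.
Oskar has the largest value, 8, making it the main broker — the node through which the most shortest paths run.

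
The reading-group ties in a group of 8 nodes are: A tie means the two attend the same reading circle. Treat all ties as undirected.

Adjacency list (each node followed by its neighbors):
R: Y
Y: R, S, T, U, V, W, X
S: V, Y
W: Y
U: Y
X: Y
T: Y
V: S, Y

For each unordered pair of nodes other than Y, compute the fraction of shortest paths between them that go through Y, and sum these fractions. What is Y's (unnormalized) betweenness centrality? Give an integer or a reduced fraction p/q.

20

Pairs whose geodesics pass through Y — U–V: 1; U–S: 1; U–X: 1; U–R: 1; U–W: 1; U–T: 1; V–X: 1; V–R: 1; V–W: 1; V–T: 1; S–X: 1; S–R: 1; S–W: 1; S–T: 1 … (+6 more pairs).
All other pairs contribute 0.
Summing the contributions gives betweenness(Y) = 20.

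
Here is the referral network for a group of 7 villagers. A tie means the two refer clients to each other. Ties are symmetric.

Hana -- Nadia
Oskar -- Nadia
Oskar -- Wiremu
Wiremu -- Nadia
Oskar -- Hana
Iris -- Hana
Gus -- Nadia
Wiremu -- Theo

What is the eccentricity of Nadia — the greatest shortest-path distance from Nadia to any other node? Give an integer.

2

Distances from Nadia: Gus:1, Hana:1, Iris:2, Oskar:1, Theo:2, Wiremu:1.
The largest is 2 (to Theo and Iris), so the eccentricity of Nadia is 2.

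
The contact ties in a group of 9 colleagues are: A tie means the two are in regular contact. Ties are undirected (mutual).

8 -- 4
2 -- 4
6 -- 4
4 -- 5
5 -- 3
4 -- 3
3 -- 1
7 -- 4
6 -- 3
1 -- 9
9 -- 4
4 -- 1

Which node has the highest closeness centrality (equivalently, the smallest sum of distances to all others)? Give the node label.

Farness (sum of distances to all others) for each node — 1:13, 2:15, 3:12, 4:8, 5:14, 6:14, 7:15, 8:15, 9:14.
The smallest farness is 8, for 4, so 4 has the highest closeness.

4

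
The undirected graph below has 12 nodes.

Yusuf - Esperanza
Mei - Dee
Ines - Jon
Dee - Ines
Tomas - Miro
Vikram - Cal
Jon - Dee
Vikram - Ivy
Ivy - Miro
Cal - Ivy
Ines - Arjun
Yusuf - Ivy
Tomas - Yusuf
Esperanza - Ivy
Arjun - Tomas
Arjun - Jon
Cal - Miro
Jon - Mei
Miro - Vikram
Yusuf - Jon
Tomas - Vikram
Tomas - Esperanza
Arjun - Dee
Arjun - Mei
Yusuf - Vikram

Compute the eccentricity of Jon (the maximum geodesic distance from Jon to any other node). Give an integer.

Distances from Jon: Arjun:1, Cal:3, Dee:1, Esperanza:2, Ines:1, Ivy:2, Mei:1, Miro:3, Tomas:2, Vikram:2, Yusuf:1.
The largest is 3 (to Cal and Miro), so the eccentricity of Jon is 3.

3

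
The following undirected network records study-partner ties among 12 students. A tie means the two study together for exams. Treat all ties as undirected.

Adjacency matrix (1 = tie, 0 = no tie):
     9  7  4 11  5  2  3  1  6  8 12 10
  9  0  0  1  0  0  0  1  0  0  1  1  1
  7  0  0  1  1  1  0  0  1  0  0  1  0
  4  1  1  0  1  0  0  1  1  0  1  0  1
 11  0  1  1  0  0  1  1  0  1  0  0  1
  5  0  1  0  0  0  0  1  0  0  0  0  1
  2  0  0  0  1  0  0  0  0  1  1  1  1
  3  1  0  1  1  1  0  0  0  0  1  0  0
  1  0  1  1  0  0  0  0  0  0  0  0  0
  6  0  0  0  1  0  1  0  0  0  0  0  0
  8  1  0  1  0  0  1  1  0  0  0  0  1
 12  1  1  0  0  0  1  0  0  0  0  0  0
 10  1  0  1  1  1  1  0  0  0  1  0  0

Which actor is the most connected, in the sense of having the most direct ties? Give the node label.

Degrees — 1:2, 2:5, 3:5, 4:7, 5:3, 6:2, 7:5, 8:5, 9:5, 10:6, 11:6, 12:3.
The maximum is 7, attained only by 4.

4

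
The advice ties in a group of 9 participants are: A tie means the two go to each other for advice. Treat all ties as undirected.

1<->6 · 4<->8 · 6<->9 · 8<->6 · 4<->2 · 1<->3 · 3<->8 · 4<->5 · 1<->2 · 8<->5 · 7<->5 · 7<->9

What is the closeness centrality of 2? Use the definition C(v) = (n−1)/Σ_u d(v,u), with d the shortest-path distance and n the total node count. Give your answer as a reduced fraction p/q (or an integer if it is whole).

1/2

Distances from 2: 1:1, 3:2, 4:1, 5:2, 6:2, 7:3, 8:2, 9:3. Sum = 16.
n = 9, so closeness = 8/16 = 1/2.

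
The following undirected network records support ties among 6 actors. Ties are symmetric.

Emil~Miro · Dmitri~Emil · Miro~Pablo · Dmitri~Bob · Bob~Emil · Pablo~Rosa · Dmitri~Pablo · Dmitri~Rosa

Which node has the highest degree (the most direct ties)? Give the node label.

Degrees — Bob:2, Dmitri:4, Emil:3, Miro:2, Pablo:3, Rosa:2.
The maximum is 4, attained only by Dmitri.

Dmitri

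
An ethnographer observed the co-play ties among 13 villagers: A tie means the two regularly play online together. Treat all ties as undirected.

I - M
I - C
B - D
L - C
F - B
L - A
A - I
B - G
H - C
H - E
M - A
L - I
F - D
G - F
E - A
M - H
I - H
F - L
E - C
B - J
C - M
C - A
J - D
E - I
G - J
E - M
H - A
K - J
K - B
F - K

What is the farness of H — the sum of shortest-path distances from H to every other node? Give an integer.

31

Distances from H: A:1, B:4, C:1, D:4, E:1, F:3, G:4, I:1, J:5, K:4, L:2, M:1.
Sum = 1 + 4 + 1 + 4 + 1 + 3 + 4 + 1 + 5 + 4 + 2 + 1 = 31.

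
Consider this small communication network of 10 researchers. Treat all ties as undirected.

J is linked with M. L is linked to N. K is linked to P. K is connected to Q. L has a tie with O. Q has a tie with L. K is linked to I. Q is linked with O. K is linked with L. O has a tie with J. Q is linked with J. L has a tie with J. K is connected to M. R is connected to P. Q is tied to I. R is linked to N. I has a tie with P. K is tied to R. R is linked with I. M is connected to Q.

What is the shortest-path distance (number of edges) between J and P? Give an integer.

One shortest route is J – L – K – P, which uses 3 edges, and at distance 2 from J we only reach {I, K, N}, which does not include P. So d(J,P) = 3.

3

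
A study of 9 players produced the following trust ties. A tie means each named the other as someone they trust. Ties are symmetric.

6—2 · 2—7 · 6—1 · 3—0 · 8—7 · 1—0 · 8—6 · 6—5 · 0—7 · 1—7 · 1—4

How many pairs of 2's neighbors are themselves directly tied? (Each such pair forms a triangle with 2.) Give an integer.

0

2's neighbors are 6 and 7, but none of them are tied to each other, so no triangle contains 2.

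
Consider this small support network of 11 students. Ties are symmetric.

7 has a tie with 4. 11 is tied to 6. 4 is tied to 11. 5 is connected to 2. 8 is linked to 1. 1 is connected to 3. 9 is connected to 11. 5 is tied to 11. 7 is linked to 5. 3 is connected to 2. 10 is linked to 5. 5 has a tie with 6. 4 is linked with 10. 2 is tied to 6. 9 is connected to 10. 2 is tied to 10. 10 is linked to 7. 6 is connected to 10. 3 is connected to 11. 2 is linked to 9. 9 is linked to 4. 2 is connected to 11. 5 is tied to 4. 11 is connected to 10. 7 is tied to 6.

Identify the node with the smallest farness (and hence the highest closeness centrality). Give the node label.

11

Farness (sum of distances to all others) for each node — 1:25, 2:15, 3:18, 4:18, 5:17, 6:18, 7:22, 8:34, 9:19, 10:16, 11:14.
The smallest farness is 14, for 11, so 11 has the highest closeness.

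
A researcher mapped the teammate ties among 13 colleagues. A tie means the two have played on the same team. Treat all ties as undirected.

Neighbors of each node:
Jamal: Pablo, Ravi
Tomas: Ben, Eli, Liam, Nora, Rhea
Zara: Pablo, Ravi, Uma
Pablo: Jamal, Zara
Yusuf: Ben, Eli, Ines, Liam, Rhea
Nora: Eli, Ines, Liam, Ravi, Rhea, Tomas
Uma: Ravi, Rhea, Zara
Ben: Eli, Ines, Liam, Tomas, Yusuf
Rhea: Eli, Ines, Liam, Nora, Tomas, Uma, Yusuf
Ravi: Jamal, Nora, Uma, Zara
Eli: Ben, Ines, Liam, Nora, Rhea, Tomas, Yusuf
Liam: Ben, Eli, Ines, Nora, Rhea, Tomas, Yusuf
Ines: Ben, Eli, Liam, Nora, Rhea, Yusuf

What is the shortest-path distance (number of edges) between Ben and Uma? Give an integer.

3

One shortest route is Ben – Tomas – Rhea – Uma, which uses 3 edges, and at distance 2 from Ben we only reach {Nora, Rhea}, which does not include Uma. So d(Ben,Uma) = 3.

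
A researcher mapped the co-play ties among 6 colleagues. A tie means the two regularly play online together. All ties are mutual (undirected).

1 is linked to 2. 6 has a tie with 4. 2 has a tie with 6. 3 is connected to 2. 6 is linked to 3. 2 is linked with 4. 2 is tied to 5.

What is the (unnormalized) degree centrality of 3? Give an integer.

2

3 is directly tied to 2 and 6. That is 2 neighbors, so the degree of 3 is 2.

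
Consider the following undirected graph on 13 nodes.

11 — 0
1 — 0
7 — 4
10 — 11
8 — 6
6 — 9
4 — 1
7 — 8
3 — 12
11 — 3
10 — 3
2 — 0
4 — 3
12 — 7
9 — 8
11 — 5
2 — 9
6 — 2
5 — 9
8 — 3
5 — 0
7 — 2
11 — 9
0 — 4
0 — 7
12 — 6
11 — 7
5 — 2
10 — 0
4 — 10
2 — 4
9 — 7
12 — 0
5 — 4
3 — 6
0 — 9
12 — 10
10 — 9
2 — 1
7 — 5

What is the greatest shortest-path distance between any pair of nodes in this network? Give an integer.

3

Eccentricity of each node (its greatest distance to any other): 0:2, 1:3, 2:2, 3:2, 4:2, 5:2, 6:2, 7:2, 8:3, 9:2, 10:2, 11:2, 12:2.
The maximum eccentricity is 3, realized for instance by the pair 8–1 via 8 – 6 – 2 – 1. So the diameter is 3.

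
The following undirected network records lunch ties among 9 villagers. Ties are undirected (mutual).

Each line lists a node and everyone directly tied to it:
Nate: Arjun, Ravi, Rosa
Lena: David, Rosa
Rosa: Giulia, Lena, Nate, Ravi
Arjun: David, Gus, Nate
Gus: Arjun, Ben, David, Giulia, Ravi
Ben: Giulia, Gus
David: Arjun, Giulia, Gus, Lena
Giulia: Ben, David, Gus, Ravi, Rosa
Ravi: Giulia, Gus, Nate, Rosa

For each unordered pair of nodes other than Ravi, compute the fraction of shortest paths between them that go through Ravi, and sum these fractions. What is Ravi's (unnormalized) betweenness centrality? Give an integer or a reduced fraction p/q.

Pairs whose geodesics pass through Ravi — Nate–Giulia: 1/2; Nate–Ben: 2/4; Nate–Gus: 1/2; Rosa–Gus: 1/2.
All other pairs contribute 0.
Summing the contributions gives betweenness(Ravi) = 2.

2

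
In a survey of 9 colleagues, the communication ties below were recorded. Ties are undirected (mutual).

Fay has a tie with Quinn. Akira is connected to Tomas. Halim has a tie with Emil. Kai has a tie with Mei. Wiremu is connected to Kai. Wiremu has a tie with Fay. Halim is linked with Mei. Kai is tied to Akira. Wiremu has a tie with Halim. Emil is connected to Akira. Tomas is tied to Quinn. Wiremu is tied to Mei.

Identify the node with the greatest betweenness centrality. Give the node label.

Wiremu

Unnormalized betweenness of each node: Akira:7, Emil:2, Fay:4, Halim:3, Kai:4, Mei:1/2, Quinn:2, Tomas:3, Wiremu:15/2.
Wiremu has the largest value, 15/2, making it the main broker — the node through which the most shortest paths run.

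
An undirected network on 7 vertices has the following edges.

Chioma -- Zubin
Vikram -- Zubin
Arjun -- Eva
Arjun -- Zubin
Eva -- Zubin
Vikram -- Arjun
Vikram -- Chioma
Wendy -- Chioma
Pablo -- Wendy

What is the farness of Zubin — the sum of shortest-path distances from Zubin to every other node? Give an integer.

9

Distances from Zubin: Arjun:1, Chioma:1, Eva:1, Pablo:3, Vikram:1, Wendy:2.
Sum = 1 + 1 + 1 + 3 + 1 + 2 = 9.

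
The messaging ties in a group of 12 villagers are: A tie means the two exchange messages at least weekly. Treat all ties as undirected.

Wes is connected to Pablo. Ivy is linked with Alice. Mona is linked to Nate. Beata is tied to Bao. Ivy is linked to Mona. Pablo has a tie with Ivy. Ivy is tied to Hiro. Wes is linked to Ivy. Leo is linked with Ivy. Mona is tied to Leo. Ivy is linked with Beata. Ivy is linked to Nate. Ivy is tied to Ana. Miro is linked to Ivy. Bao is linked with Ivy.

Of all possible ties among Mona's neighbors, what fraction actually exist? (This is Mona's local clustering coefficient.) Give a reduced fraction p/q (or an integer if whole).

Mona's neighbors: Ivy, Leo, and Nate (k = 3).
Possible neighbor pairs: C(3,2) = 3. Edges among them: Ivy–Leo, Ivy–Nate → e = 2.
Clustering(Mona) = 2/3.

2/3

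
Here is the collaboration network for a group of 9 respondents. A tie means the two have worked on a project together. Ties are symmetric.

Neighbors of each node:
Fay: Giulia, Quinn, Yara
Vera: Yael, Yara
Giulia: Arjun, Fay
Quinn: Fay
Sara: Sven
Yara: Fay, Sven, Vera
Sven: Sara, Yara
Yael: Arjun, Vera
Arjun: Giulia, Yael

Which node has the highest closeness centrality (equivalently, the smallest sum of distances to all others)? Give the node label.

Yara

Farness (sum of distances to all others) for each node — Arjun:21, Fay:15, Giulia:18, Quinn:22, Sara:26, Sven:19, Vera:17, Yael:20, Yara:14.
The smallest farness is 14, for Yara, so Yara has the highest closeness.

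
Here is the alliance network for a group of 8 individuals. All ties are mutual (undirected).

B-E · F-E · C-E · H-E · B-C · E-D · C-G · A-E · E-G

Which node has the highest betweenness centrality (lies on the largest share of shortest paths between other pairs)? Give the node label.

Unnormalized betweenness of each node: A:0, B:0, C:1/2, D:0, E:37/2, F:0, G:0, H:0.
E has the largest value, 37/2, making it the main broker — the node through which the most shortest paths run.

E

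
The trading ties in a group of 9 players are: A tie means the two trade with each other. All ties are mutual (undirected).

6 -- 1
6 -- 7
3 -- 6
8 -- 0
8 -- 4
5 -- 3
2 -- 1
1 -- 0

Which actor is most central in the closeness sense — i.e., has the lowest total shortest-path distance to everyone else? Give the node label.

1

Farness (sum of distances to all others) for each node — 0:18, 1:15, 2:22, 3:21, 4:30, 5:28, 6:16, 7:23, 8:23.
The smallest farness is 15, for 1, so 1 has the highest closeness.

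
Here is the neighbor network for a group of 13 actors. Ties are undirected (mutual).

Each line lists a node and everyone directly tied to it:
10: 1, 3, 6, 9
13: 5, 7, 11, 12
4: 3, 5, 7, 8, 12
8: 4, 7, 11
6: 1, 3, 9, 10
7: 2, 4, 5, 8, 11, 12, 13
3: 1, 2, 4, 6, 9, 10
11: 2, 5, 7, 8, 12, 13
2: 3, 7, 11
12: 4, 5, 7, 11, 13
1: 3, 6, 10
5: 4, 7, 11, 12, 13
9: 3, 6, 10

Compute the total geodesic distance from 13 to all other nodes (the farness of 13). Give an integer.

29

Distances from 13: 1:4, 2:2, 3:3, 4:2, 5:1, 6:4, 7:1, 8:2, 9:4, 10:4, 11:1, 12:1.
Sum = 4 + 2 + 3 + 2 + 1 + 4 + 1 + 2 + 4 + 4 + 1 + 1 = 29.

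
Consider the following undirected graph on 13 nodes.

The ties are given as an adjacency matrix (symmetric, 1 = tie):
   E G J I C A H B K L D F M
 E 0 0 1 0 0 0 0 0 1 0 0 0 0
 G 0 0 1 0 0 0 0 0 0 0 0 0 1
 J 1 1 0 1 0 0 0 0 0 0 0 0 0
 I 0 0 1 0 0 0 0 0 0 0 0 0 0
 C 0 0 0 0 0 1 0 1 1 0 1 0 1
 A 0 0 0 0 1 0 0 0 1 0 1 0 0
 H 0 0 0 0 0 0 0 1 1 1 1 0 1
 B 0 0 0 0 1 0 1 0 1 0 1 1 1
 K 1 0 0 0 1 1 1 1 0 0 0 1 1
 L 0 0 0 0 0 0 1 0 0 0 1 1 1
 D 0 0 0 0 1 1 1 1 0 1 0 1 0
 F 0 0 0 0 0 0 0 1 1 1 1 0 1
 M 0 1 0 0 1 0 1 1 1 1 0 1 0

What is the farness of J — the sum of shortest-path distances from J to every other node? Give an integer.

Distances from J: A:3, B:3, C:3, D:4, E:1, F:3, G:1, H:3, I:1, K:2, L:3, M:2.
Sum = 3 + 3 + 3 + 4 + 1 + 3 + 1 + 3 + 1 + 2 + 3 + 2 = 29.

29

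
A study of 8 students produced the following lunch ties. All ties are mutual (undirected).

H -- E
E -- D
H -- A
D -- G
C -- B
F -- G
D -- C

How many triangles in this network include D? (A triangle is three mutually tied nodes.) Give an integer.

0

D's neighbors are C, E, and G, but none of them are tied to each other, so no triangle contains D.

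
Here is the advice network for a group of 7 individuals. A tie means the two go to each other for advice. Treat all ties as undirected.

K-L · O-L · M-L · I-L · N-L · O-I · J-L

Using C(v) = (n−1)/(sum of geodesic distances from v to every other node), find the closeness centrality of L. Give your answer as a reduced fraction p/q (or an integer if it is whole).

1

Distances from L: I:1, J:1, K:1, M:1, N:1, O:1. Sum = 6.
n = 7, so closeness = 6/6 = 1.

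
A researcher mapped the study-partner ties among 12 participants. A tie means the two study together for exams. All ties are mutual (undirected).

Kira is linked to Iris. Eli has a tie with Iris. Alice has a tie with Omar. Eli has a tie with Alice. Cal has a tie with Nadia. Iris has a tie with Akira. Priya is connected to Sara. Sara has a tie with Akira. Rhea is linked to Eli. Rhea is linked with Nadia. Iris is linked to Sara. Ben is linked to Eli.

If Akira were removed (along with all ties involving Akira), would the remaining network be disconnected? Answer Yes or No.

Even without Akira, every remaining node can still reach every other (the residual graph is connected), so Akira is not a cut vertex.

No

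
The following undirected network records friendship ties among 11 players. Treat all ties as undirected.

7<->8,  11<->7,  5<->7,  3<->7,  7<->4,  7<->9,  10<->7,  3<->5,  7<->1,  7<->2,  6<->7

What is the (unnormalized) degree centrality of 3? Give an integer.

2

3 is directly tied to 5 and 7. That is 2 neighbors, so the degree of 3 is 2.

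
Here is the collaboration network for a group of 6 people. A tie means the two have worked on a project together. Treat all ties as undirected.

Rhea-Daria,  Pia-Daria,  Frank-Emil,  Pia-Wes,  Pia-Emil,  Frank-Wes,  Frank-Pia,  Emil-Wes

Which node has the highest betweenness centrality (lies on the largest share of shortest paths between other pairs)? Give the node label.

Unnormalized betweenness of each node: Daria:4, Emil:0, Frank:0, Pia:6, Rhea:0, Wes:0.
Pia has the largest value, 6, making it the main broker — the node through which the most shortest paths run.

Pia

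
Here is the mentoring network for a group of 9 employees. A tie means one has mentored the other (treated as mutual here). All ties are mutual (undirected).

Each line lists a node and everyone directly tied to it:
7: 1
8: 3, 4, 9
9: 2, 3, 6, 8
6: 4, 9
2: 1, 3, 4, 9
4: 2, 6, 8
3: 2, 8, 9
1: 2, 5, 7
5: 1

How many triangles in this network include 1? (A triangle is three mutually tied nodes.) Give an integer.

0

1's neighbors are 2, 5, and 7, but none of them are tied to each other, so no triangle contains 1.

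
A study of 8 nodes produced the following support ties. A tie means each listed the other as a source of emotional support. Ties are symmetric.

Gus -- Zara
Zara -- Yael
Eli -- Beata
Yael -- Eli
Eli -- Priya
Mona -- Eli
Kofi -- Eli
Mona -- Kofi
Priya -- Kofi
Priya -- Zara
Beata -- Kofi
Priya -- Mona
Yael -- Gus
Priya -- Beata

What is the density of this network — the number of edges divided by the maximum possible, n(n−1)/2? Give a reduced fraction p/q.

1/2

There are 14 edges and 8 nodes, so the maximum possible is C(8,2) = 28.
Density = 14/28 = 1/2.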